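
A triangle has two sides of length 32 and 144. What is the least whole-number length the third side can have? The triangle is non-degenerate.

The third side must exceed |32 − 144| = 112.
The smallest integer above 112 is 113.

113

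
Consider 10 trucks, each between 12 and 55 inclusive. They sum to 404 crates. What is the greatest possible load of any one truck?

To make one truck as large as possible, make the other 9 as small as possible.
The other 9 contribute at least 9 × 12 = 108, leaving at most 404 − 108 = 296.
But each truck is capped at 55, so the maximum is 55.
Achievable: one at 55 and the other 9 totalling 349, which fits since 9 × 12 ≤ 349 ≤ 9 × 55.

55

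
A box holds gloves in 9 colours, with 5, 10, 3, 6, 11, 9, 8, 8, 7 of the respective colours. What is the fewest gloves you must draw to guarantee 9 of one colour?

In the worst case you take as many as possible of each colour without reaching 9: 5 + 8 + 3 + 6 + 8 + 8 + 8 + 8 + 7 = 61.
The next one must give 9 of some colour, so 61 + 1 = 62.

62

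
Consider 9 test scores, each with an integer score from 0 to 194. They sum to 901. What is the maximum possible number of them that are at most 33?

5

Suppose k of them are at most 33. Those contribute at most 33 each and the rest at most 194 each.
So the total is at most 33k + 194(9 − k) = 1746 − 161k. This must still be ≥ 901, so k ≤ 5.
k = 5 is achieved by 5 values at 33 and 4 at 194, total 941; lower one of the 194's by 40 (still > 33) to reach 901.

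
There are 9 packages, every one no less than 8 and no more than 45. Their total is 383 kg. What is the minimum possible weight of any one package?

23

Minimizing one value means maximizing the remaining 8.
The other 8 contribute at most 8 × 45 = 360, leaving at least 383 − 360 = 23.
Since 23 ≥ 8, this is achievable: one at 23 and 8 at 45.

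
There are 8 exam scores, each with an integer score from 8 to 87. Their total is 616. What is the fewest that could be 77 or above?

1

Suppose at most 8 − j of them reach 77; then j values are ≤ 76 and the rest ≤ 87.
The total is then ≤ 76·j + 87·(8 − j) = 696 − 11j. For this to be ≥ 616 we need j ≤ 7, so at least 8 − 7 = 1 must reach 77.
Exactly 1 works: 1 value at 87 and 7 at 76 total 619; lower one of the high values by 3 (still ≥ 77) to hit 616.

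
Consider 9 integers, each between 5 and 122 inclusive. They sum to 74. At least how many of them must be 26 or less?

Each value above 26 is at least 27, contributing at least 27 − 5 = 22 above the floor 5.
The sum exceeds the floor total 45 by 29, so at most ⌊29/22⌋ = 1 exceed 26, and at least 8 are ≤ 26.
Exactly 8 works: 8 values at 5 and 1 at 27 total 67; raise one of the low values by 7 (still ≤ 26) to hit 74.

8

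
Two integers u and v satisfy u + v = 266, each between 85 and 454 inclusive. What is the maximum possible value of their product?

17689

With u + v fixed, uv peaks when the two are closest together.
Taking u = 133 and v = 133 (both in [85, 454]) gives uv = 17689.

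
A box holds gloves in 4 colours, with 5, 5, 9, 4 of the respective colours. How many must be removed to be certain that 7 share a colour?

21

In the worst case you take as many as possible of each colour without reaching 7: 5 + 5 + 6 + 4 = 20.
The next one must give 7 of some colour, so 20 + 1 = 21.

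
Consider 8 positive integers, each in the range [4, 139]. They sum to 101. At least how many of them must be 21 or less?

If only k of them are at most 21, the other 8 − k are at least 22, so the total is at least (8 − k)·22 + k·4.
This is ≤ 101, so (8 − k)·22 + 4k ≤ 101, which gives k ≥ 5.
Exactly 5 works: 5 values at 4 and 3 at 22 total 86; raise one of the low values by 15 (still ≤ 21) to hit 101.

5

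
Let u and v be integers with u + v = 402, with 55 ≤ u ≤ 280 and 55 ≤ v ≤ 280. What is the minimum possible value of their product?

34160

Since u + v is fixed, pushing one of them to its bound minimizes the product.
The extreme feasible split is u = 122, v = 280, giving uv = 34160.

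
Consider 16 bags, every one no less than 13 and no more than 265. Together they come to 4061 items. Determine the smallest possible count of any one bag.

To make one bag as small as possible, make the other 15 as large as possible.
The other 15 contribute at most 15 × 265 = 3975, leaving at least 4061 − 3975 = 86.
Since 86 ≥ 13, this is achievable: one at 86 and 15 at 265.

86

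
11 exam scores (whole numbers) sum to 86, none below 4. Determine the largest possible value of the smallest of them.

The 11 values sum to 86, so their minimum is at most ⌊86/11⌋ = 7.
Achievable: 2 of them at 7 and 9 at 8 total 86.

7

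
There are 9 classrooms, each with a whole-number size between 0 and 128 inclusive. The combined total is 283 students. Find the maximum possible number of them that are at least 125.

If k of the values are ≥ 125, the total is ≥ 125k + 0(9 − k).
Setting 125k + 0(9 − k) ≤ 283 gives 125k ≤ 283, so k ≤ 2.
k = 2 is achieved by 2 values at 125 and 7 at 0, total 250; add 33 to one value (staying below 125) to reach 283.

2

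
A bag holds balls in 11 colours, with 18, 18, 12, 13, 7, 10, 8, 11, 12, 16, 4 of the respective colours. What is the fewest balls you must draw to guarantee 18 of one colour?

In the worst case you take as many as possible of each colour without reaching 18: 17 + 17 + 12 + 13 + 7 + 10 + 8 + 11 + 12 + 16 + 4 = 127.
The next one must give 18 of some colour, so 127 + 1 = 128.

128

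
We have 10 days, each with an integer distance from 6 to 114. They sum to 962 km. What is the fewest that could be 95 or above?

If only k of them are at least 95, the other 10 − k are at most 94, so the total is at most k·114 + (10 − k)·94.
This must reach 962, so k·114 + (10 − k)·94 ≥ 962, giving k ≥ 2.
Exactly 2 works: 2 values at 114 and 8 at 94 total 980; lower one of the high values by 18 (still ≥ 95) to hit 962.

2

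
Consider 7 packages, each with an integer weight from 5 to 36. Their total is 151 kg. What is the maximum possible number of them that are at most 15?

Each value at 15 or below falls at least 36 − 15 = 21 short of the ceiling 36.
The ceiling total is 7 × 36 = 252, and we need 151, so at most ⌊(252 − 151)/21⌋ = 4 can be that low.
k = 4 is achieved by 4 values at 15 and 3 at 36, total 168; lower one of the 36's by 17 (still > 15) to reach 151.

4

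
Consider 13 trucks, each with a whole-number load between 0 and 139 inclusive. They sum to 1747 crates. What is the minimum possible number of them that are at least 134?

Each value short of 134 is at most 133, costing at least 139 − 133 = 6 against the maximum total of 1807.
We can afford to lose at most 1807 − 1747 = 60, so at most ⌊60/6⌋ = 10 fall short, and at least 3 are ≥ 134.
Exactly 3 works: 3 values at 139 and 10 at 133 total 1747.

3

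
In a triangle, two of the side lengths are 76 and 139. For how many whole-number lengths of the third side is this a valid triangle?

151

The triangle inequality gives |76 − 139| < c < 76 + 139, i.e. 63 < c < 215.
So c can be any integer from 64 to 214: 151 values.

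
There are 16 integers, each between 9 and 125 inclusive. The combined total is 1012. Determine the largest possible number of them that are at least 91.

With k values at 91 or above and the rest at least 9, the sum is at least 144 + 82k.
Since the sum is 1012, we need 82k ≤ 868, i.e. k ≤ 10.
k = 10 is achieved by 10 values at 91 and 6 at 9, total 964; add 48 to one value (staying below 91) to reach 1012.

10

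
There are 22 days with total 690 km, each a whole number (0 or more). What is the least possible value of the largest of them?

The 22 values sum to 690, so their maximum is at least ⌈690/22⌉ = 32.
Achievable: 8 of them at 32 and 14 at 31 total 690.

32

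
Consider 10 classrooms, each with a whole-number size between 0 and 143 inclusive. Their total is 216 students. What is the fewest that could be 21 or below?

Let j be the number exceeding 21. Then the total is ≥ 22·j + 0·(10 − j) = 0 + 22j.
So 22j ≤ 216 and j ≤ 9; hence at least 10 − 9 = 1 are ≤ 21.
Exactly 1 works: 1 value at 0 and 9 at 22 total 198; raise one of the low values by 18 (still ≤ 21) to hit 216.

1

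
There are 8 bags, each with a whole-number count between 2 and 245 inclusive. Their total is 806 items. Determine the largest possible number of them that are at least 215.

3

Suppose k of them are at least 215. Those contribute at least 215 each and the other 8 − k at least 2 each.
So the total is at least 215k + 2(8 − k) = 16 + 213k. This must be ≤ 806, giving k ≤ 3.
k = 3 is achieved by 3 values at 215 and 5 at 2, total 655; add 151 to one value (staying below 215) to reach 806.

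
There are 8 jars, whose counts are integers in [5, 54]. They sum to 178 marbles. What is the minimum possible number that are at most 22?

1

Each value above 22 is at least 23, contributing at least 23 − 5 = 18 above the floor 5.
The sum exceeds the floor total 40 by 138, so at most ⌊138/18⌋ = 7 exceed 22, and at least 1 are ≤ 22.
Exactly 1 works: 1 value at 5 and 7 at 23 total 166; raise one of the low values by 12 (still ≤ 22) to hit 178.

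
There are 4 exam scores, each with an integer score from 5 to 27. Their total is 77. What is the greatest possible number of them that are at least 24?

3

If k of the values are ≥ 24, the total is ≥ 24k + 5(4 − k).
Setting 24k + 5(4 − k) ≤ 77 gives 19k ≤ 57, so k ≤ 3.
k = 3 is achieved by 3 values at 24 and 1 at 5, total 77.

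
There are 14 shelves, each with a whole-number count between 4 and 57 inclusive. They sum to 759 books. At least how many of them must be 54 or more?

5

If only k of them are at least 54, the other 14 − k are at most 53, so the total is at most k·57 + (14 − k)·53.
This must reach 759, so k·57 + (14 − k)·53 ≥ 759, giving k ≥ 5.
Exactly 5 works: 5 values at 57 and 9 at 53 total 762; lower one of the high values by 3 (still ≥ 54) to hit 759.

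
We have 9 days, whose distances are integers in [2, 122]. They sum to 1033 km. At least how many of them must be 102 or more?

6

Each value short of 102 is at most 101, costing at least 122 − 101 = 21 against the maximum total of 1098.
We can afford to lose at most 1098 − 1033 = 65, so at most ⌊65/21⌋ = 3 fall short, and at least 6 are ≥ 102.
Exactly 6 works: 6 values at 122 and 3 at 101 total 1035; lower one of the high values by 2 (still ≥ 102) to hit 1033.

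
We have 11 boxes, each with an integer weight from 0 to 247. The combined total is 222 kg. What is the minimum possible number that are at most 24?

Each value above 24 is at least 25, contributing at least 25 − 0 = 25 above the floor 0.
The sum exceeds the floor total 0 by 222, so at most ⌊222/25⌋ = 8 exceed 24, and at least 3 are ≤ 24.
Exactly 3 works: 3 values at 0 and 8 at 25 total 200; raise one of the low values by 22 (still ≤ 24) to hit 222.

3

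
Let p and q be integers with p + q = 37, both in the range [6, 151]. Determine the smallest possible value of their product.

For a fixed sum, pq is smallest when p and q are as far apart as possible.
The extreme feasible split is p = 6, q = 31, giving pq = 186.

186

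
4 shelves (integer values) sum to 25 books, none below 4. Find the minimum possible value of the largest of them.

7

The 4 values sum to 25, so their maximum is at least ⌈25/4⌉ = 7.
Achievable: 1 of them at 7 and 3 at 6 total 25.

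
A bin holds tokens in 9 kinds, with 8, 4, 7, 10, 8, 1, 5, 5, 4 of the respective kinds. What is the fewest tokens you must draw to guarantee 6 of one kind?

In the worst case you take as many as possible of each kind without reaching 6: 5 + 4 + 5 + 5 + 5 + 1 + 5 + 5 + 4 = 39.
The next one must give 6 of some kind, so 39 + 1 = 40.

40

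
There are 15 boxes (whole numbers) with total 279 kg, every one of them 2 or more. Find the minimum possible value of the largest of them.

19

If every one of the 15 were at most 18, the total would be at most 15 × 18 = 270 < 279.
Equality holds with 9 values of 19 and 6 values of 18.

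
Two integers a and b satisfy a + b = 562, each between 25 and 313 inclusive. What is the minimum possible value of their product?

77937

Since a + b is fixed, pushing one of them to its bound minimizes the product.
At the endpoint a = 249, b = 562 − 249 = 313, so ab = 249 × 313 = 77937.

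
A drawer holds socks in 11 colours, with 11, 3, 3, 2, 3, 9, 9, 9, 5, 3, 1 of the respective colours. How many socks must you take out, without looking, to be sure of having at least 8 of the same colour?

In the worst case you take as many as possible of each colour without reaching 8: 7 + 3 + 3 + 2 + 3 + 7 + 7 + 7 + 5 + 3 + 1 = 48.
The next one must give 8 of some colour, so 48 + 1 = 49.

49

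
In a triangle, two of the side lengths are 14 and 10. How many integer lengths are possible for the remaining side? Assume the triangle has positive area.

The triangle inequality gives |14 − 10| < c < 14 + 10, i.e. 4 < c < 24.
So c can be any integer from 5 to 23: 19 values.

19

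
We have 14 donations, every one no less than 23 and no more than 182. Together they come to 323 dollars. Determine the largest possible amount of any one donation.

Maximizing one value means minimizing the remaining 13.
The other 13 contribute at least 13 × 23 = 299, leaving at most 323 − 299 = 24.
Since 24 ≤ 182, this is achievable: one at 24 and 13 at 23.

24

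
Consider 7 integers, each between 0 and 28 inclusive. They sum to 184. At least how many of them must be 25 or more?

Suppose at most 7 − j of them reach 25; then j values are ≤ 24 and the rest ≤ 28.
The total is then ≤ 24·j + 28·(7 − j) = 196 − 4j. For this to be ≥ 184 we need j ≤ 3, so at least 7 − 3 = 4 must reach 25.
Exactly 4 works: 4 values at 28 and 3 at 24 total 184.

4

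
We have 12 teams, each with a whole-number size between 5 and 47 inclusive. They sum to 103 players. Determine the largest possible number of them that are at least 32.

If k of the values are ≥ 32, the total is ≥ 32k + 5(12 − k).
Setting 32k + 5(12 − k) ≤ 103 gives 27k ≤ 43, so k ≤ 1.
k = 1 is achieved by 1 value at 32 and 11 at 5, total 87; add 16 to one value (staying below 32) to reach 103.

1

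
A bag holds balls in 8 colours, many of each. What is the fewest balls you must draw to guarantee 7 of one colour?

49

You could draw 6 of every colour without reaching 7 of any — 48 in all.
One more forces 7 of some colour, so 48 + 1 = 49.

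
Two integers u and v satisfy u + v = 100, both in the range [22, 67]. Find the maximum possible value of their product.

For a fixed sum, the product uv is largest when u and v are as close as possible.
Taking u = 50 and v = 50 (both in [22, 67]) gives uv = 2500.

2500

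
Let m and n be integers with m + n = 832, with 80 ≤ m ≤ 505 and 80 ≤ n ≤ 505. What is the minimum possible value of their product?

165135

mn = m(832 − m) is concave in m, so over [327, 505] it is minimized at an endpoint.
The extreme feasible split is m = 327, n = 505, giving mn = 165135.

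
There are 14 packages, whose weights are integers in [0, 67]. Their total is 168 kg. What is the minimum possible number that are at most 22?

If only k of them are at most 22, the other 14 − k are at least 23, so the total is at least (14 − k)·23 + k·0.
This is ≤ 168, so (14 − k)·23 + 0k ≤ 168, which gives k ≥ 7.
Exactly 7 works: 7 values at 0 and 7 at 23 total 161; raise one of the low values by 7 (still ≤ 22) to hit 168.

7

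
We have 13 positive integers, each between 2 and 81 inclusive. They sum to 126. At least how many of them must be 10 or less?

2

Each value above 10 is at least 11, contributing at least 11 − 2 = 9 above the floor 2.
The sum exceeds the floor total 26 by 100, so at most ⌊100/9⌋ = 11 exceed 10, and at least 2 are ≤ 10.
Exactly 2 works: 2 values at 2 and 11 at 11 total 125; raise one of the low values by 1 (still ≤ 10) to hit 126.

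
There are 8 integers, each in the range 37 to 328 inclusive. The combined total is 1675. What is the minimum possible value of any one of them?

Minimizing one value means maximizing the remaining 7.
The other 7 can take up 7 × 328 = 2296 ≥ 1675 − 37, so one integer can sit at its floor of 37.
Achievable: one at 37 and the other 7 totalling 1638, which fits since 7 × 37 ≤ 1638 ≤ 7 × 328.

37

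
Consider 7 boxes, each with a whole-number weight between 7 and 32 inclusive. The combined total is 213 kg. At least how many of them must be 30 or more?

Suppose at most 7 − j of them reach 30; then j values are ≤ 29 and the rest ≤ 32.
The total is then ≤ 29·j + 32·(7 − j) = 224 − 3j. For this to be ≥ 213 we need j ≤ 3, so at least 7 − 3 = 4 must reach 30.
Exactly 4 works: 4 values at 32 and 3 at 29 total 215; lower one of the high values by 2 (still ≥ 30) to hit 213.

4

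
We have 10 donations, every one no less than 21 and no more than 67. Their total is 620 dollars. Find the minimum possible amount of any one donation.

21

To make one donation as small as possible, make the other 9 as large as possible.
The other 9 can take up 9 × 67 = 603 ≥ 620 − 21, so one donation can sit at its floor of 21.
Achievable: one at 21 and the other 9 totalling 599, which fits since 9 × 21 ≤ 599 ≤ 9 × 67.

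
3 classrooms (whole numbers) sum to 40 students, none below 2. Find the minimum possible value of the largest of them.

If every one of the 3 were at most 13, the total would be at most 3 × 13 = 39 < 40.
Equality holds with 1 value of 14 and 2 values of 13.

14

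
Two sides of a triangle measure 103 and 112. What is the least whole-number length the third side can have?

10

The third side must exceed |103 − 112| = 9.
The smallest integer above 9 is 10.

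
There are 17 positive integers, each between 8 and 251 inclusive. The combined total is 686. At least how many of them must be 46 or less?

3

Each value above 46 is at least 47, contributing at least 47 − 8 = 39 above the floor 8.
The sum exceeds the floor total 136 by 550, so at most ⌊550/39⌋ = 14 exceed 46, and at least 3 are ≤ 46.
Exactly 3 works: 3 values at 8 and 14 at 47 total 682; raise one of the low values by 4 (still ≤ 46) to hit 686.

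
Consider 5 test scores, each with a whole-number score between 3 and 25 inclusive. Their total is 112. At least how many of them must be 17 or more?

Suppose at most 5 − j of them reach 17; then j values are ≤ 16 and the rest ≤ 25.
The total is then ≤ 16·j + 25·(5 − j) = 125 − 9j. For this to be ≥ 112 we need j ≤ 1, so at least 5 − 1 = 4 must reach 17.
Exactly 4 works: 4 values at 25 and 1 at 16 total 116; lower one of the high values by 4 (still ≥ 17) to hit 112.

4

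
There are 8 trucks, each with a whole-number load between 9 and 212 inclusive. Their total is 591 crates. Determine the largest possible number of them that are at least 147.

3

With k values at 147 or above and the rest at least 9, the sum is at least 72 + 138k.
Since the sum is 591, we need 138k ≤ 519, i.e. k ≤ 3.
k = 3 is achieved by 3 values at 147 and 5 at 9, total 486; add 105 to one value (staying below 147) to reach 591.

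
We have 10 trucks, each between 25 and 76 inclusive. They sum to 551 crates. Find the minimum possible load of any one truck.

Minimizing one value means maximizing the remaining 9.
The other 9 can take up 9 × 76 = 684 ≥ 551 − 25, so one truck can sit at its floor of 25.
Achievable: one at 25 and the other 9 totalling 526, which fits since 9 × 25 ≤ 526 ≤ 9 × 76.

25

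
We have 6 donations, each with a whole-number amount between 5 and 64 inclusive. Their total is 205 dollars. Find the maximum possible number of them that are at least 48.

4

With k values at 48 or above and the rest at least 5, the sum is at least 30 + 43k.
Since the sum is 205, we need 43k ≤ 175, i.e. k ≤ 4.
k = 4 is achieved by 4 values at 48 and 2 at 5, total 202; add 3 to one value (staying below 48) to reach 205.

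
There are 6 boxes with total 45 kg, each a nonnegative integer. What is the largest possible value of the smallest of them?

7

The average is 45/6 < 8, so some value is ≤ 7.
Achievable: 3 of them at 7 and 3 at 8 total 45.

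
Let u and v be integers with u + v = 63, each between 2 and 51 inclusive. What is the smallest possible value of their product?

Since u + v is fixed, pushing one of them to its bound minimizes the product.
At the endpoint u = 12, v = 63 − 12 = 51, so uv = 12 × 51 = 612.

612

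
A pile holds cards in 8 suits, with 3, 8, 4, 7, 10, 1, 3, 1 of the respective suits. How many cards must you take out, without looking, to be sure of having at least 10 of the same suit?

In the worst case you take as many as possible of each suit without reaching 10: 3 + 8 + 4 + 7 + 9 + 1 + 3 + 1 = 36.
The next one must give 10 of some suit, so 36 + 1 = 37.

37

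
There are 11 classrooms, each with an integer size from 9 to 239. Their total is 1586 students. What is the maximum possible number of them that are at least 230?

Suppose k of them are at least 230. Those contribute at least 230 each and the other 11 − k at least 9 each.
So the total is at least 230k + 9(11 − k) = 99 + 221k. This must be ≤ 1586, giving k ≤ 6.
k = 6 is achieved by 6 values at 230 and 5 at 9, total 1425; add 161 to one value (staying below 230) to reach 1586.

6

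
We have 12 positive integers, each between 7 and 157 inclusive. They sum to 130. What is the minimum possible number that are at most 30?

Let j be the number exceeding 30. Then the total is ≥ 31·j + 7·(12 − j) = 84 + 24j.
So 24j ≤ 46 and j ≤ 1; hence at least 12 − 1 = 11 are ≤ 30.
Exactly 11 works: 11 values at 7 and 1 at 31 total 108; raise one of the low values by 22 (still ≤ 30) to hit 130.

11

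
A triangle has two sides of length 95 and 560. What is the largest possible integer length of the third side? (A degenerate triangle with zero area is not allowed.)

654

The third side must be less than 95 + 560 = 655.
The largest integer below 655 is 654.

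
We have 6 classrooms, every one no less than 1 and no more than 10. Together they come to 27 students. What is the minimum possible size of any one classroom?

Minimizing one value means maximizing the remaining 5.
The other 5 can take up 5 × 10 = 50 ≥ 27 − 1, so one classroom can sit at its floor of 1.
Achievable: one at 1 and the other 5 totalling 26, which fits since 5 × 1 ≤ 26 ≤ 5 × 10.

1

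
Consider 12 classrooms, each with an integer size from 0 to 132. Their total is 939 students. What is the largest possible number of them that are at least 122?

7

With k values at 122 or above and the rest at least 0, the sum is at least 0 + 122k.
Since the sum is 939, we need 122k ≤ 939, i.e. k ≤ 7.
k = 7 is achieved by 7 values at 122 and 5 at 0, total 854; add 85 to one value (staying below 122) to reach 939.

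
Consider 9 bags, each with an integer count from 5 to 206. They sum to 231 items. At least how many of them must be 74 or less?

If only k of them are at most 74, the other 9 − k are at least 75, so the total is at least (9 − k)·75 + k·5.
This is ≤ 231, so (9 − k)·75 + 5k ≤ 231, which gives k ≥ 7.
Exactly 7 works: 7 values at 5 and 2 at 75 total 185; raise one of the low values by 46 (still ≤ 74) to hit 231.

7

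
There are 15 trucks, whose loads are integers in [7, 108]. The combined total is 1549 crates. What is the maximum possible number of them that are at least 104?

14

With k values at 104 or above and the rest at least 7, the sum is at least 105 + 97k.
Since the sum is 1549, we need 97k ≤ 1444, i.e. k ≤ 14.
k = 14 is achieved by 14 values at 104 and 1 at 7, total 1463; add 86 to one value (staying below 104) to reach 1549.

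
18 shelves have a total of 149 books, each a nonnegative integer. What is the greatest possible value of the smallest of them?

The average is 149/18 < 9, so some value is ≤ 8.
Equality holds with 13 values of 8 and 5 values of 9.

8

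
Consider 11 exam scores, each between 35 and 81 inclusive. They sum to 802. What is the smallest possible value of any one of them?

To make one score as small as possible, make the other 10 as large as possible.
The other 10 can take up 10 × 81 = 810 ≥ 802 − 35, so one score can sit at its floor of 35.
Achievable: one at 35 and the other 10 totalling 767, which fits since 10 × 35 ≤ 767 ≤ 10 × 81.

35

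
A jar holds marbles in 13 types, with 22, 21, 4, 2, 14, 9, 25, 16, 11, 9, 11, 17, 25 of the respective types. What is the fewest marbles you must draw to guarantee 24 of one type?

In the worst case you take as many as possible of each type without reaching 24: 22 + 21 + 4 + 2 + 14 + 9 + 23 + 16 + 11 + 9 + 11 + 17 + 23 = 182.
The next one must give 24 of some type, so 182 + 1 = 183.

183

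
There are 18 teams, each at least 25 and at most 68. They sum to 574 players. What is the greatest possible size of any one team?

Maximizing one value means minimizing the remaining 17.
The other 17 contribute at least 17 × 25 = 425, leaving at most 574 − 425 = 149.
But each team is capped at 68, so the maximum is 68.
Achievable: one at 68 and the other 17 totalling 506, which fits since 17 × 25 ≤ 506 ≤ 17 × 68.

68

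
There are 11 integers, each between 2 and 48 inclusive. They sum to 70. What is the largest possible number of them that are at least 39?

1

If k of the values are ≥ 39, the total is ≥ 39k + 2(11 − k).
Setting 39k + 2(11 − k) ≤ 70 gives 37k ≤ 48, so k ≤ 1.
k = 1 is achieved by 1 value at 39 and 10 at 2, total 59; add 11 to one value (staying below 39) to reach 70.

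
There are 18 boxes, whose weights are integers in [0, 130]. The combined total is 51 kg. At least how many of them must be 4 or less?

If only k of them are at most 4, the other 18 − k are at least 5, so the total is at least (18 − k)·5 + k·0.
This is ≤ 51, so (18 − k)·5 + 0k ≤ 51, which gives k ≥ 8.
Exactly 8 works: 8 values at 0 and 10 at 5 total 50; raise one of the low values by 1 (still ≤ 4) to hit 51.

8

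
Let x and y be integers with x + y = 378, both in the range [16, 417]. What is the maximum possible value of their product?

For a fixed sum, the product xy is largest when x and y are as close as possible.
Taking x = 189 and y = 189 (both in [16, 417]) gives xy = 35721.

35721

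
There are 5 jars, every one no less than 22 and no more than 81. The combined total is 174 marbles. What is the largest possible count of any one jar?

81

To make one jar as large as possible, make the other 4 as small as possible.
The other 4 contribute at least 4 × 22 = 88, leaving at most 174 − 88 = 86.
But each jar is capped at 81, so the maximum is 81.
Achievable: one at 81 and the other 4 totalling 93, which fits since 4 × 22 ≤ 93 ≤ 4 × 81.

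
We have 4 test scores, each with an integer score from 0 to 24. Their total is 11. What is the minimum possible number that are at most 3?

Let j be the number exceeding 3. Then the total is ≥ 4·j + 0·(4 − j) = 0 + 4j.
So 4j ≤ 11 and j ≤ 2; hence at least 4 − 2 = 2 are ≤ 3.
Exactly 2 works: 2 values at 0 and 2 at 4 total 8; raise one of the low values by 3 (still ≤ 3) to hit 11.

2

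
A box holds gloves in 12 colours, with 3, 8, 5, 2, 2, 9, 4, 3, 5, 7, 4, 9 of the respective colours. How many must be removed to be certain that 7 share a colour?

53

In the worst case you take as many as possible of each colour without reaching 7: 3 + 6 + 5 + 2 + 2 + 6 + 4 + 3 + 5 + 6 + 4 + 6 = 52.
The next one must give 7 of some colour, so 52 + 1 = 53.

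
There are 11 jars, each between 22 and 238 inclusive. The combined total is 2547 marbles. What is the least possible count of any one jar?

167

To make one jar as small as possible, make the other 10 as large as possible.
The other 10 contribute at most 10 × 238 = 2380, leaving at least 2547 − 2380 = 167.
Since 167 ≥ 22, this is achievable: one at 167 and 10 at 238.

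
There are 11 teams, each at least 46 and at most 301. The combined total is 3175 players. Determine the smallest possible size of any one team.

To make one team as small as possible, make the other 10 as large as possible.
The other 10 contribute at most 10 × 301 = 3010, leaving at least 3175 − 3010 = 165.
Since 165 ≥ 46, this is achievable: one at 165 and 10 at 301.

165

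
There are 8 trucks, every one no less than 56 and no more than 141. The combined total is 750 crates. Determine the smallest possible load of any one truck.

56

Minimizing one value means maximizing the remaining 7.
The other 7 can take up 7 × 141 = 987 ≥ 750 − 56, so one truck can sit at its floor of 56.
Achievable: one at 56 and the other 7 totalling 694, which fits since 7 × 56 ≤ 694 ≤ 7 × 141.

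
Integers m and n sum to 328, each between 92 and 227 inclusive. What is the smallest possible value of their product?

22927

For a fixed sum, mn is smallest when m and n are as far apart as possible.
At the endpoint m = 101, n = 328 − 101 = 227, so mn = 101 × 227 = 22927.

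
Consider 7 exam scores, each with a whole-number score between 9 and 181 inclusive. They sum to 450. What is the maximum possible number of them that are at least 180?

Suppose k of them are at least 180. Those contribute at least 180 each and the other 7 − k at least 9 each.
So the total is at least 180k + 9(7 − k) = 63 + 171k. This must be ≤ 450, giving k ≤ 2.
k = 2 is achieved by 2 values at 180 and 5 at 9, total 405; add 45 to one value (staying below 180) to reach 450.

2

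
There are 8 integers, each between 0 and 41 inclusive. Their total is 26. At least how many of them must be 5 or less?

4

If only k of them are at most 5, the other 8 − k are at least 6, so the total is at least (8 − k)·6 + k·0.
This is ≤ 26, so (8 − k)·6 + 0k ≤ 26, which gives k ≥ 4.
Exactly 4 works: 4 values at 0 and 4 at 6 total 24; raise one of the low values by 2 (still ≤ 5) to hit 26.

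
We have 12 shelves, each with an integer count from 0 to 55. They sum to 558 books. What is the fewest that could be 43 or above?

5

If only k of them are at least 43, the other 12 − k are at most 42, so the total is at most k·55 + (12 − k)·42.
This must reach 558, so k·55 + (12 − k)·42 ≥ 558, giving k ≥ 5.
Exactly 5 works: 5 values at 55 and 7 at 42 total 569; lower one of the high values by 11 (still ≥ 43) to hit 558.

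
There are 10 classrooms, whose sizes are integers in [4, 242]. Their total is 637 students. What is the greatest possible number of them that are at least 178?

3

Suppose k of them are at least 178. Those contribute at least 178 each and the other 10 − k at least 4 each.
So the total is at least 178k + 4(10 − k) = 40 + 174k. This must be ≤ 637, giving k ≤ 3.
k = 3 is achieved by 3 values at 178 and 7 at 4, total 562; add 75 to one value (staying below 178) to reach 637.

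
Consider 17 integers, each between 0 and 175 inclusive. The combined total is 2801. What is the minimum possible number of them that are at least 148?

11

Each value short of 148 is at most 147, costing at least 175 − 147 = 28 against the maximum total of 2975.
We can afford to lose at most 2975 − 2801 = 174, so at most ⌊174/28⌋ = 6 fall short, and at least 11 are ≥ 148.
Exactly 11 works: 11 values at 175 and 6 at 147 total 2807; lower one of the high values by 6 (still ≥ 148) to hit 2801.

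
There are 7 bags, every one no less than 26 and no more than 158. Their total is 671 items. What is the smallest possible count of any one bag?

26

Minimizing one value means maximizing the remaining 6.
The other 6 can take up 6 × 158 = 948 ≥ 671 − 26, so one bag can sit at its floor of 26.
Achievable: one at 26 and the other 6 totalling 645, which fits since 6 × 26 ≤ 645 ≤ 6 × 158.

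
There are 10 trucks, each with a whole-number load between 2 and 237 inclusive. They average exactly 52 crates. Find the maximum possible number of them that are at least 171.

The total is 10 × 52 = 520.
Suppose k of them are at least 171. Those contribute at least 171 each and the other 10 − k at least 2 each.
So the total is at least 171k + 2(10 − k) = 20 + 169k. This must be ≤ 520, giving k ≤ 2.
k = 2 is achieved by 2 values at 171 and 8 at 2, total 358; add 162 to one value (staying below 171) to reach 520.

2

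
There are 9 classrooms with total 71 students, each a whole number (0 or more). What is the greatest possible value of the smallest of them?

The 9 values sum to 71, so their minimum is at most ⌊71/9⌋ = 7.
Taking 1 copy of 7 and 8 copies of 8 gives exactly 71, so 7 is attained.

7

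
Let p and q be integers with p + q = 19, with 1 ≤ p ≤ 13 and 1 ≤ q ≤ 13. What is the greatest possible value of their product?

90

pq = p(19 − p) is maximized when p is as near 19/2 as the bounds allow.
Taking p = 9 and q = 10 (both in [1, 13]) gives pq = 90.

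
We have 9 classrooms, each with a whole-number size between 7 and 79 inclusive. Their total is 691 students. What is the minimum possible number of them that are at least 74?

6

If only k of them are at least 74, the other 9 − k are at most 73, so the total is at most k·79 + (9 − k)·73.
This must reach 691, so k·79 + (9 − k)·73 ≥ 691, giving k ≥ 6.
Exactly 6 works: 6 values at 79 and 3 at 73 total 693; lower one of the high values by 2 (still ≥ 74) to hit 691.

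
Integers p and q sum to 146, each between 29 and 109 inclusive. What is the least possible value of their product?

4033

pq = p(146 − p) is concave in p, so over [37, 109] it is minimized at an endpoint.
At the endpoint p = 37, q = 146 − 37 = 109, so pq = 37 × 109 = 4033.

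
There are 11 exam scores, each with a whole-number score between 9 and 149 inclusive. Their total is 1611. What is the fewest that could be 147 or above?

If only k of them are at least 147, the other 11 − k are at most 146, so the total is at most k·149 + (11 − k)·146.
This must reach 1611, so k·149 + (11 − k)·146 ≥ 1611, giving k ≥ 2.
Exactly 2 works: 2 values at 149 and 9 at 146 total 1612; lower one of the high values by 1 (still ≥ 147) to hit 1611.

2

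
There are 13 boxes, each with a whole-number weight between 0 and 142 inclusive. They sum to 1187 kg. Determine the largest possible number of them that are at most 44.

Suppose k of them are at most 44. Those contribute at most 44 each and the rest at most 142 each.
So the total is at most 44k + 142(13 − k) = 1846 − 98k. This must still be ≥ 1187, so k ≤ 6.
k = 6 is achieved by 6 values at 44 and 7 at 142, total 1258; lower one of the 142's by 71 (still > 44) to reach 1187.

6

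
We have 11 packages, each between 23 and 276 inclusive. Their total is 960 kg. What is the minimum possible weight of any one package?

To make one package as small as possible, make the other 10 as large as possible.
The other 10 can take up 10 × 276 = 2760 ≥ 960 − 23, so one package can sit at its floor of 23.
Achievable: one at 23 and the other 10 totalling 937, which fits since 10 × 23 ≤ 937 ≤ 10 × 276.

23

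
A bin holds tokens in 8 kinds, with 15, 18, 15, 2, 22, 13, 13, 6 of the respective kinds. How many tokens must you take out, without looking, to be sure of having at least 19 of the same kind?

In the worst case you take as many as possible of each kind without reaching 19: 15 + 18 + 15 + 2 + 18 + 13 + 13 + 6 = 100.
The next one must give 19 of some kind, so 100 + 1 = 101.

101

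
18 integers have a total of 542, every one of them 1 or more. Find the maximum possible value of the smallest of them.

The 18 values sum to 542, so their minimum is at most ⌊542/18⌋ = 30.
Taking 16 copies of 30 and 2 copies of 31 gives exactly 542, so 30 is attained.

30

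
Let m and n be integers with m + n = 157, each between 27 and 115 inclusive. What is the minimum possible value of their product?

4830

mn = m(157 − m) is concave in m, so over [42, 115] it is minimized at an endpoint.
The extreme feasible split is m = 42, n = 115, giving mn = 4830.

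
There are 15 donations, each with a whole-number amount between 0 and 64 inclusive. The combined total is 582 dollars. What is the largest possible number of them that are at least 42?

13

With k values at 42 or above and the rest at least 0, the sum is at least 0 + 42k.
Since the sum is 582, we need 42k ≤ 582, i.e. k ≤ 13.
k = 13 is achieved by 13 values at 42 and 2 at 0, total 546; add 36 to one value (staying below 42) to reach 582.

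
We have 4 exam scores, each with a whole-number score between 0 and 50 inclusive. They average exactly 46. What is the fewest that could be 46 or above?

The total is 4 × 46 = 184.
Each value short of 46 is at most 45, costing at least 50 − 45 = 5 against the maximum total of 200.
We can afford to lose at most 200 − 184 = 16, so at most ⌊16/5⌋ = 3 fall short, and at least 1 are ≥ 46.
Exactly 1 works: 1 value at 50 and 3 at 45 total 185; lower one of the high values by 1 (still ≥ 46) to hit 184.

1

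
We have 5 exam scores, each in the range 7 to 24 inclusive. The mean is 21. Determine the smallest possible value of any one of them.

To make one score as small as possible, make the other 4 as large as possible.
The total is 5 × 21 = 105.
The other 4 contribute at most 4 × 24 = 96, leaving at least 105 − 96 = 9.
Since 9 ≥ 7, this is achievable: one at 9 and 4 at 24.

9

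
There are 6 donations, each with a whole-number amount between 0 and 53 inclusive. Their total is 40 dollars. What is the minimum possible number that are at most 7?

Each value above 7 is at least 8, contributing at least 8 − 0 = 8 above the floor 0.
The sum exceeds the floor total 0 by 40, so at most ⌊40/8⌋ = 5 exceed 7, and at least 1 are ≤ 7.
Exactly 1 works: 1 value at 0 and 5 at 8 total 40.

1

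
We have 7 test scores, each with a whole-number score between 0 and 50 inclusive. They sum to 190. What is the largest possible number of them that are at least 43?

Suppose k of them are at least 43. Those contribute at least 43 each and the other 7 − k at least 0 each.
So the total is at least 43k + 0(7 − k) = 0 + 43k. This must be ≤ 190, giving k ≤ 4.
k = 4 is achieved by 4 values at 43 and 3 at 0, total 172; add 18 to one value (staying below 43) to reach 190.

4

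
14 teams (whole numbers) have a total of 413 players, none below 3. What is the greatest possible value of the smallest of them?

29

If every one of the 14 were at least 30, the total would be at least 14 × 30 = 420 > 413.
Achievable: 7 of them at 29 and 7 at 30 total 413.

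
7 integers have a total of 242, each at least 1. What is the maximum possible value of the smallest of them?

If every one of the 7 were at least 35, the total would be at least 7 × 35 = 245 > 242.
Achievable: 3 of them at 34 and 4 at 35 total 242.

34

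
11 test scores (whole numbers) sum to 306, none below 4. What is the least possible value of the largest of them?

Some value must be at least ⌈306/11⌉ = 28, since 11 × 27 = 297 < 306.
Taking 2 copies of 27 and 9 copies of 28 gives exactly 306, so 28 is attained.

28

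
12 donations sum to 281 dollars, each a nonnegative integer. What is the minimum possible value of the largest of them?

24

If every one of the 12 were at most 23, the total would be at most 12 × 23 = 276 < 281.
Taking 7 copies of 23 and 5 copies of 24 gives exactly 281, so 24 is attained.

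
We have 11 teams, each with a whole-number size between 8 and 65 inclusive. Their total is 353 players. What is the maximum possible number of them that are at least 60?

If k of the values are ≥ 60, the total is ≥ 60k + 8(11 − k).
Setting 60k + 8(11 − k) ≤ 353 gives 52k ≤ 265, so k ≤ 5.
k = 5 is achieved by 5 values at 60 and 6 at 8, total 348; add 5 to one value (staying below 60) to reach 353.

5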